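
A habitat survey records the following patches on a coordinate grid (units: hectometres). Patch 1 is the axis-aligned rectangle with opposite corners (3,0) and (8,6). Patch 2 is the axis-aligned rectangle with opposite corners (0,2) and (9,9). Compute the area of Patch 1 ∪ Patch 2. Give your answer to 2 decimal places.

73.00

By inclusion–exclusion:
Individual areas: |Patch 1| = 30, |Patch 2| = 63.
|Patch 1∩Patch 2|: x∈[3,8], y∈[2,6] → 5·4 = 20.
|Patch 1 ∪ Patch 2| = 93 − 20 = 73.00.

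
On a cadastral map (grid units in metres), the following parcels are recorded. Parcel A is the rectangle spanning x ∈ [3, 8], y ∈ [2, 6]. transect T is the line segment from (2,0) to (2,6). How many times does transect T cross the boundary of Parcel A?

The segment lies entirely outside Parcel A and never meets its boundary.

0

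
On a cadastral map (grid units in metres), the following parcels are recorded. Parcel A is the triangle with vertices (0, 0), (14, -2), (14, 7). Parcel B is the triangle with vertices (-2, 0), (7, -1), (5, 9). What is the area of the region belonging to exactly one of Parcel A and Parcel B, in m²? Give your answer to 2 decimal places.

79.18

|Parcel A| = 63, |Parcel B| = 44, |Parcel A∩Parcel B| = 13.9091.
|Parcel A △ Parcel B| = |Parcel A| + |Parcel B| − 2·|Parcel A∩Parcel B| = 63 + 44 − 27.8182 = 79.18.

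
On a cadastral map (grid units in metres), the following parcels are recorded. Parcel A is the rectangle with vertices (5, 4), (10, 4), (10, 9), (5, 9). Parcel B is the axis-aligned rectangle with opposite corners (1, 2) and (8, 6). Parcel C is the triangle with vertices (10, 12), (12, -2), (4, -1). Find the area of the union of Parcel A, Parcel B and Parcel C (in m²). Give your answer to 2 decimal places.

85.00

By inclusion–exclusion:
Individual areas: |Parcel A| = 25, |Parcel B| = 28, |Parcel C| = 55.
|Parcel A∩Parcel B|: x∈[5,8], y∈[4,6] → 3·2 = 6.
|Parcel A∩Parcel C| = 12.6923.
|Parcel B∩Parcel C| = 6.7692.
|Parcel A∩Parcel B∩Parcel C| = 2.4615.
|Parcel A ∪ Parcel B ∪ Parcel C| = 108 − 25.4615 + 2.4615 = 85.00.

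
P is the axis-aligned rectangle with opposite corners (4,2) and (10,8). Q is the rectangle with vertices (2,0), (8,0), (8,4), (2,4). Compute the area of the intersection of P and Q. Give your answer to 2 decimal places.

|P∩Q|: x∈[4,8], y∈[2,4] → 4·2 = 8.

8.00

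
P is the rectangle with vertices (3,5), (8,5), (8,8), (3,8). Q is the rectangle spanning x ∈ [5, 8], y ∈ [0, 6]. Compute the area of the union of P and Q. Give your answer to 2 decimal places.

By inclusion–exclusion:
Individual areas: |P| = 15, |Q| = 18.
|P∩Q|: x∈[5,8], y∈[5,6] → 3·1 = 3.
|P ∪ Q| = 33 − 3 = 30.00.

30.00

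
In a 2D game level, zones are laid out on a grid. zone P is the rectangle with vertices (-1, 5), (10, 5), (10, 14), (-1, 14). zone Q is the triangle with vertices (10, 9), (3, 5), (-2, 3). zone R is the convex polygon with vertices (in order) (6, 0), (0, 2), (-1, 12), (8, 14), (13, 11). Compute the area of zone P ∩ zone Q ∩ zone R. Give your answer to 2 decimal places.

2.00

The intersection is the polygon with vertices (10,9), (3,5), (2,5).
By the shoelace formula its area is 2.00.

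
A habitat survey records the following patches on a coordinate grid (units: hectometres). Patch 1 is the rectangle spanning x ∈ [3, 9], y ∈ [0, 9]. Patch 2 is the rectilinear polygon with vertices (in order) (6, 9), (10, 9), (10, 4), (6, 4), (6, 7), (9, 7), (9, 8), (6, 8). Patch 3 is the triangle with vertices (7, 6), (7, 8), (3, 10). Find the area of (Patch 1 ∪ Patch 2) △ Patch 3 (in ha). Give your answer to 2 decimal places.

56.00

|Patch 1 ∪ Patch 2| = 59.
|(Patch 1 ∪ Patch 2) ∩ Patch 3| = 3.5.
|(Patch 1 ∪ Patch 2) △ Patch 3| = 59 + 4 − 7 = 56.00.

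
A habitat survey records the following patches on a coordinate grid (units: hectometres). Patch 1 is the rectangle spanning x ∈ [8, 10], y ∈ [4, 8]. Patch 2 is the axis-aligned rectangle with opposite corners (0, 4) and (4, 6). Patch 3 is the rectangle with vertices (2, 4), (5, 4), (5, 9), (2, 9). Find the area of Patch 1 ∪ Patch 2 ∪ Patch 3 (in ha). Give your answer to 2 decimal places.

27.00

By inclusion–exclusion:
Individual areas: |Patch 1| = 8, |Patch 2| = 8, |Patch 3| = 15.
|Patch 1∩Patch 2| = 0 (no overlap).
|Patch 1∩Patch 3| = 0 (no overlap).
|Patch 2∩Patch 3|: x∈[2,4], y∈[4,6] → 2·2 = 4.
|Patch 1∩Patch 2∩Patch 3| = 0.
|Patch 1 ∪ Patch 2 ∪ Patch 3| = 31 − 4 + 0 = 27.00.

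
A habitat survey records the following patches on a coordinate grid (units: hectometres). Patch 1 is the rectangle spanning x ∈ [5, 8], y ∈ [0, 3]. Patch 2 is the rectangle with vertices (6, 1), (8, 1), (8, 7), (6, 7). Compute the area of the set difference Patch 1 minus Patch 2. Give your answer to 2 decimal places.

|Patch 1∩Patch 2|: x∈[6,8], y∈[1,3] → 2·2 = 4.
|Patch 1| = 9.
|Patch 1 ∖ Patch 2| = |Patch 1| − |Patch 1∩Patch 2| = 9 − 4 = 5.00.

5.00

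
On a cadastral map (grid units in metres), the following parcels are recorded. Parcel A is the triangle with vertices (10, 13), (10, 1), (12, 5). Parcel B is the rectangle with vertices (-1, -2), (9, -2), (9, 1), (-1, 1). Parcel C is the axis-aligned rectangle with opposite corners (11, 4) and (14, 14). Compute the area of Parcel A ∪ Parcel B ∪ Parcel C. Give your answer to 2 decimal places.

By inclusion–exclusion:
Individual areas: |Parcel A| = 12, |Parcel B| = 30, |Parcel C| = 30.
|Parcel A∩Parcel B| = 0.
|Parcel A∩Parcel C| = 2.75.
|Parcel B∩Parcel C| = 0 (no overlap).
|Parcel A∩Parcel B∩Parcel C| = 0.
|Parcel A ∪ Parcel B ∪ Parcel C| = 72 − 2.75 + 0 = 69.25.

69.25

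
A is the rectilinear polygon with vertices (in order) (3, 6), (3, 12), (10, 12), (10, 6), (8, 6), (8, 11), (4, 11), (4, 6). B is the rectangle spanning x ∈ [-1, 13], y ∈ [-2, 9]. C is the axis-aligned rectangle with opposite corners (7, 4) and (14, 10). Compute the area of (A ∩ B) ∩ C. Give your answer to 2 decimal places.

The region (A ∩ B) ∩ C is the polygon with vertices (8,6), (8,9), (10,9), (10,6).
By the shoelace formula its area is 6.00.

6.00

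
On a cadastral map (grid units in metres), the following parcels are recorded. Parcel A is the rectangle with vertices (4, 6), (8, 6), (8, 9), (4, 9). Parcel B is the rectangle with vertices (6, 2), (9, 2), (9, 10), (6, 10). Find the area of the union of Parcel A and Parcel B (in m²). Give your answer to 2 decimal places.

By inclusion–exclusion:
Individual areas: |Parcel A| = 12, |Parcel B| = 24.
|Parcel A∩Parcel B|: x∈[6,8], y∈[6,9] → 2·3 = 6.
|Parcel A ∪ Parcel B| = 36 − 6 = 30.00.

30.00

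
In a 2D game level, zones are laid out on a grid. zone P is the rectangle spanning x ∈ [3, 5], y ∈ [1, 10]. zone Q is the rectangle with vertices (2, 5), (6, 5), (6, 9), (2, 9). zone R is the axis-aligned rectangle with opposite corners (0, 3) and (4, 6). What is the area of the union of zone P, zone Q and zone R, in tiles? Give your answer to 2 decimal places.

By inclusion–exclusion:
Individual areas: |zone P| = 18, |zone Q| = 16, |zone R| = 12.
|zone P∩zone Q|: x∈[3,5], y∈[5,9] → 2·4 = 8.
|zone P∩zone R|: x∈[3,4], y∈[3,6] → 1·3 = 3.
|zone Q∩zone R|: x∈[2,4], y∈[5,6] → 2·1 = 2.
|zone P∩zone Q∩zone R| = 1.
|zone P ∪ zone Q ∪ zone R| = 46 − 13 + 1 = 34.00.

34.00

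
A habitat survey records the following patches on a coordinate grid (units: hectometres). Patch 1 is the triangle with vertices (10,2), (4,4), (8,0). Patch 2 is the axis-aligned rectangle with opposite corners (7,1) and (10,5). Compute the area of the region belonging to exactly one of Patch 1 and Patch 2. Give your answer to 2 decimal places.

|Patch 1| = 8, |Patch 2| = 12, |Patch 1∩Patch 2| = 4.
|Patch 1 △ Patch 2| = |Patch 1| + |Patch 2| − 2·|Patch 1∩Patch 2| = 8 + 12 − 8 = 12.00.

12.00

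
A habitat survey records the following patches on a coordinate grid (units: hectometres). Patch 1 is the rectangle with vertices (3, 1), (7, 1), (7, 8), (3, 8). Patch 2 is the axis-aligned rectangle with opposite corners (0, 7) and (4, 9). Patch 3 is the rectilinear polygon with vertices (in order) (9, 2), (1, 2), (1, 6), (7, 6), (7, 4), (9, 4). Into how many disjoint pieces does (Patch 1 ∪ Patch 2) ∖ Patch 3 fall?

2

(Patch 1 ∪ Patch 2) ∖ Patch 3 splits into 2 disjoint pieces (area 15, area 4).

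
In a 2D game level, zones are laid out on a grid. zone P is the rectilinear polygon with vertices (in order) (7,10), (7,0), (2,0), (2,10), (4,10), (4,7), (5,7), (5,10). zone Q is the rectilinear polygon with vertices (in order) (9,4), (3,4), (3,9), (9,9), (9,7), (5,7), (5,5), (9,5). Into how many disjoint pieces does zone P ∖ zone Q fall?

3

zone P ∖ zone Q splits into 3 disjoint pieces (area 2, area 4, area 27).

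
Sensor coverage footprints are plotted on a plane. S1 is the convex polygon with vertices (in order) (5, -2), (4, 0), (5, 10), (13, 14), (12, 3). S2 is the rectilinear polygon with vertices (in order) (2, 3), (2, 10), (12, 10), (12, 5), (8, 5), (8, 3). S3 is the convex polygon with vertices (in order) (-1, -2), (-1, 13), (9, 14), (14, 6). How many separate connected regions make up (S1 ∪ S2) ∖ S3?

(S1 ∪ S2) ∖ S3 splits into 2 disjoint pieces (area 20.0551, area 8.127).

2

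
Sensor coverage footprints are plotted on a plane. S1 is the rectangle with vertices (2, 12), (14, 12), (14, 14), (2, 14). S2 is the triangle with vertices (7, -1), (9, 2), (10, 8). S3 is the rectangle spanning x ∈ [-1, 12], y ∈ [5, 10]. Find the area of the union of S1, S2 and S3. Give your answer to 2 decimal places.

By inclusion–exclusion:
Individual areas: |S1| = 24, |S2| = 4.5, |S3| = 65.
|S1∩S2| = 0.
|S1∩S3| = 0 (no overlap).
|S2∩S3| = 0.75.
|S1∩S2∩S3| = 0.
|S1 ∪ S2 ∪ S3| = 93.5 − 0.75 + 0 = 92.75.

92.75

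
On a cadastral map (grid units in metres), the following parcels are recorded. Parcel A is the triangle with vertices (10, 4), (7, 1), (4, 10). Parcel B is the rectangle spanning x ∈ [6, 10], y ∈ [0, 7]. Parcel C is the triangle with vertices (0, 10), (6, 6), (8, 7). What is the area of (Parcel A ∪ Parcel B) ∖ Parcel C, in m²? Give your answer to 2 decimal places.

|Parcel A ∪ Parcel B| = 32.5.
|(Parcel A ∪ Parcel B) ∩ Parcel C| = 3.2714.
|(Parcel A ∪ Parcel B) ∖ Parcel C| = 32.5 − 3.2714 = 29.23.

29.23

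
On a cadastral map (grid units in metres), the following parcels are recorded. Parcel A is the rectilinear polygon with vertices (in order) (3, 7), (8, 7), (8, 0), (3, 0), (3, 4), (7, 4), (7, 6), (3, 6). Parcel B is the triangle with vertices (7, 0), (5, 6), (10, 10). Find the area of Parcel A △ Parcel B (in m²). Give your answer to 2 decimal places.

|Parcel A| = 27, |Parcel B| = 19, |Parcel A∩Parcel B| = 9.375.
|Parcel A △ Parcel B| = |Parcel A| + |Parcel B| − 2·|Parcel A∩Parcel B| = 27 + 19 − 18.75 = 27.25.

27.25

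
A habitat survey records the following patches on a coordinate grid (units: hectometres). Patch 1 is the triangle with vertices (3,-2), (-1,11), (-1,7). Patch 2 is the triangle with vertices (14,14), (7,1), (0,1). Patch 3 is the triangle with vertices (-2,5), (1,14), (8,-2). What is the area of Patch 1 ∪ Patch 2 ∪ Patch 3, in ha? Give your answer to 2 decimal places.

90.61

By inclusion–exclusion:
Individual areas: |Patch 1| = 8, |Patch 2| = 45.5, |Patch 3| = 55.5.
|Patch 1∩Patch 2| = 0.6448.
|Patch 1∩Patch 3| = 5.7303.
|Patch 2∩Patch 3| = 12.0124.
|Patch 1∩Patch 2∩Patch 3| = 0.0005.
|Patch 1 ∪ Patch 2 ∪ Patch 3| = 109 − 18.3876 + 0.0005 = 90.61.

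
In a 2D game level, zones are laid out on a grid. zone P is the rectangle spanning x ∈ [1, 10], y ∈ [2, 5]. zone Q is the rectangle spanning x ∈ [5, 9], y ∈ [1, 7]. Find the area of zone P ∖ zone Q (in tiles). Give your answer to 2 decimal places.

|zone P∩zone Q|: x∈[5,9], y∈[2,5] → 4·3 = 12.
|zone P| = 27.
|zone P ∖ zone Q| = |zone P| − |zone P∩zone Q| = 27 − 12 = 15.00.

15.00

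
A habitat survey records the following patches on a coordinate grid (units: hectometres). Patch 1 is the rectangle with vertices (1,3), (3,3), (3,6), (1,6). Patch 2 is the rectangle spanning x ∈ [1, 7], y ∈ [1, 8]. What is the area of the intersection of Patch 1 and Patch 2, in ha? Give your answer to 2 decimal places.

|Patch 1∩Patch 2|: x∈[1,3], y∈[3,6] → 2·3 = 6.

6.00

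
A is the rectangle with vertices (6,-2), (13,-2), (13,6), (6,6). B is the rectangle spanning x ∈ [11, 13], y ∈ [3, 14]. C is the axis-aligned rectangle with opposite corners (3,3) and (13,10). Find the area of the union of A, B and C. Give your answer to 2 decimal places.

By inclusion–exclusion:
Individual areas: |A| = 56, |B| = 22, |C| = 70.
|A∩B|: x∈[11,13], y∈[3,6] → 2·3 = 6.
|A∩C|: x∈[6,13], y∈[3,6] → 7·3 = 21.
|B∩C|: x∈[11,13], y∈[3,10] → 2·7 = 14.
|A∩B∩C| = 6.
|A ∪ B ∪ C| = 148 − 41 + 6 = 113.00.

113.00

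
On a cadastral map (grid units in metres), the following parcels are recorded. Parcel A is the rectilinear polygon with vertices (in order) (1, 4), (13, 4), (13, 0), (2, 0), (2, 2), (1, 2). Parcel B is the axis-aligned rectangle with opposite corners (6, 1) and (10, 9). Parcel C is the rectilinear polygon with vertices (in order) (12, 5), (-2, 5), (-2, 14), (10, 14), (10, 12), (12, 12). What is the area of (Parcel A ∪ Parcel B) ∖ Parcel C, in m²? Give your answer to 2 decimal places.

|Parcel A ∪ Parcel B| = 66.
|(Parcel A ∪ Parcel B) ∩ Parcel C| = 16.
|(Parcel A ∪ Parcel B) ∖ Parcel C| = 66 − 16 = 50.00.

50.00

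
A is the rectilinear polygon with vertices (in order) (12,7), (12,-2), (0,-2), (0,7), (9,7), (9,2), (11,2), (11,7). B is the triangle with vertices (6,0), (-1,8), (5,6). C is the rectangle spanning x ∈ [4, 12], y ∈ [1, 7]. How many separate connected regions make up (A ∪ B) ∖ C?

1

(A ∪ B) ∖ C is a single connected region.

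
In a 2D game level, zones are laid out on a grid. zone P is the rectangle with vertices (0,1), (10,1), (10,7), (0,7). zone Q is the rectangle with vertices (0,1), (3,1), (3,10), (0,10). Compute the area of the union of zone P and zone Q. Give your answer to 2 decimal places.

By inclusion–exclusion:
Individual areas: |zone P| = 60, |zone Q| = 27.
|zone P∩zone Q|: x∈[0,3], y∈[1,7] → 3·6 = 18.
|zone P ∪ zone Q| = 87 − 18 = 69.00.

69.00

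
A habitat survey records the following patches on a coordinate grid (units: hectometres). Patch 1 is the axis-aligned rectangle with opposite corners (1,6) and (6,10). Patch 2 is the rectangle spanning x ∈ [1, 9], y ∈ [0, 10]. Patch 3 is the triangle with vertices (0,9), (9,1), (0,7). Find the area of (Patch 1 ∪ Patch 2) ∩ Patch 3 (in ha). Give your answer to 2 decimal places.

7.11

The region (Patch 1 ∪ Patch 2) ∩ Patch 3 is the polygon with vertices (1,8.111), (9,1), (1,6.333).
By the shoelace formula its area is 7.11.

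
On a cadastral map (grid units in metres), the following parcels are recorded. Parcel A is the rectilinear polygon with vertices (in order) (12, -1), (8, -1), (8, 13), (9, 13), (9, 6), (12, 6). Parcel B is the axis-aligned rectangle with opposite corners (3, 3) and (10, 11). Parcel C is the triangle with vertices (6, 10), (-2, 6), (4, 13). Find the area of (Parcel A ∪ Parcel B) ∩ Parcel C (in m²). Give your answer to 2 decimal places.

4.92

The region (Parcel A ∪ Parcel B) ∩ Parcel C is the polygon with vertices (3,11), (5.333,11), (6,10), (3,8.5).
By the shoelace formula its area is 4.92.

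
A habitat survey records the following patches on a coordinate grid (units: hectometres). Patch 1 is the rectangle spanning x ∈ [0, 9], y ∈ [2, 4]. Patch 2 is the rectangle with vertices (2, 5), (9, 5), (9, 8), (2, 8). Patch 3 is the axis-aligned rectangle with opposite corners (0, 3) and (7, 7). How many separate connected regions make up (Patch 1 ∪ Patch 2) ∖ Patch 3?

2

(Patch 1 ∪ Patch 2) ∖ Patch 3 splits into 2 disjoint pieces (area 11, area 11).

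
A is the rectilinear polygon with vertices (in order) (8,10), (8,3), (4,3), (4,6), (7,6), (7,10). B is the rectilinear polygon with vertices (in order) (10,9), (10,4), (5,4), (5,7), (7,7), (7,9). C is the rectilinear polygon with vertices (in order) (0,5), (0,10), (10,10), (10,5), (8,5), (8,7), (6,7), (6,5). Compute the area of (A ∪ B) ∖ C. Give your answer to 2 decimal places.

|A ∪ B| = 28.
|(A ∪ B) ∩ C| = 14.
|(A ∪ B) ∖ C| = 28 − 14 = 14.00.

14.00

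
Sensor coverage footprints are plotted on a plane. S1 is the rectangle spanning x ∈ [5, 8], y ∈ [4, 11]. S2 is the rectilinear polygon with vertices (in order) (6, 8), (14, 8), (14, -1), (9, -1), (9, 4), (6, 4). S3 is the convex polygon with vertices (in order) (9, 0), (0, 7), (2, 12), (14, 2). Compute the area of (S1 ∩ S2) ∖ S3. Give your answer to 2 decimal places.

|S1 ∩ S2| = 8.
|(S1 ∩ S2) ∩ S3| = 7.4.
|(S1 ∩ S2) ∖ S3| = 8 − 7.4 = 0.60.

0.60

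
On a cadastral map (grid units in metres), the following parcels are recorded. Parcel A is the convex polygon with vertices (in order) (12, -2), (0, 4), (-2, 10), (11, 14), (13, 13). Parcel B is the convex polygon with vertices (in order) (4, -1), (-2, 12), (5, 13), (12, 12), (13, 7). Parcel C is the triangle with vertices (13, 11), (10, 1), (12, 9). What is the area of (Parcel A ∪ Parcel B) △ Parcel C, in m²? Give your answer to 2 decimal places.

165.80

|Parcel A ∪ Parcel B| = 167.7634.
|(Parcel A ∪ Parcel B) ∩ Parcel C| = 1.9824.
|(Parcel A ∪ Parcel B) △ Parcel C| = 167.7634 + 2 − 3.9648 = 165.80.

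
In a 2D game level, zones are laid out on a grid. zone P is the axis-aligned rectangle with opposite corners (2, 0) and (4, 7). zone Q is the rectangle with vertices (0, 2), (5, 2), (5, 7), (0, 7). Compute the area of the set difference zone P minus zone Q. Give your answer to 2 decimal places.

|zone P∩zone Q|: x∈[2,4], y∈[2,7] → 2·5 = 10.
|zone P| = 14.
|zone P ∖ zone Q| = |zone P| − |zone P∩zone Q| = 14 − 10 = 4.00.

4.00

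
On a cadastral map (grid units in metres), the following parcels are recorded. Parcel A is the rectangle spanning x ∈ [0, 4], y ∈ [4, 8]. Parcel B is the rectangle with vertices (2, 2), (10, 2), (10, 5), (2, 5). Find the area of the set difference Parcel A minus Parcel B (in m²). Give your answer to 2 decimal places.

14.00

|Parcel A∩Parcel B|: x∈[2,4], y∈[4,5] → 2·1 = 2.
|Parcel A| = 16.
|Parcel A ∖ Parcel B| = |Parcel A| − |Parcel A∩Parcel B| = 16 − 2 = 14.00.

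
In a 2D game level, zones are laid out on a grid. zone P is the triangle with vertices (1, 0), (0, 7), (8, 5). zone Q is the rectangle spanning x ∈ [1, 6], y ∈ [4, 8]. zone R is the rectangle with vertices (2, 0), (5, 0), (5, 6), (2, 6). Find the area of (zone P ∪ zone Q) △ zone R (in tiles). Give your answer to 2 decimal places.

|zone P ∪ zone Q| = 36.375.
|(zone P ∪ zone Q) ∩ zone R| = 12.6429.
|(zone P ∪ zone Q) △ zone R| = 36.375 + 18 − 25.2857 = 29.09.

29.09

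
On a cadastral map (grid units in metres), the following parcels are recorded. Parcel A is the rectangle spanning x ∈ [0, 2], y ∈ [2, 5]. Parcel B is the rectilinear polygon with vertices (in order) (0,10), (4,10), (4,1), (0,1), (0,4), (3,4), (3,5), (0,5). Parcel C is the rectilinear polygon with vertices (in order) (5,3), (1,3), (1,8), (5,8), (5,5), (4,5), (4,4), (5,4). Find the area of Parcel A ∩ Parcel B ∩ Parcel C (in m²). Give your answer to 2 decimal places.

1.00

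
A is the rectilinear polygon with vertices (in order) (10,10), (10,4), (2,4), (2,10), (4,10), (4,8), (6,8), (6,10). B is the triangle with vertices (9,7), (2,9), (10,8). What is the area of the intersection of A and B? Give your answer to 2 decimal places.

3.57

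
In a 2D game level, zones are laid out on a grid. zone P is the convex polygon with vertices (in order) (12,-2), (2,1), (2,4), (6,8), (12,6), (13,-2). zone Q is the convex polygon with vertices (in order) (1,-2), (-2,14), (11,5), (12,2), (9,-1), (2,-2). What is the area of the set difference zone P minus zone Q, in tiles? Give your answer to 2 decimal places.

15.30

|zone P| = 75, |zone P∩zone Q| = 59.6959.
|zone P ∖ zone Q| = |zone P| − |zone P∩zone Q| = 75 − 59.6959 = 15.30.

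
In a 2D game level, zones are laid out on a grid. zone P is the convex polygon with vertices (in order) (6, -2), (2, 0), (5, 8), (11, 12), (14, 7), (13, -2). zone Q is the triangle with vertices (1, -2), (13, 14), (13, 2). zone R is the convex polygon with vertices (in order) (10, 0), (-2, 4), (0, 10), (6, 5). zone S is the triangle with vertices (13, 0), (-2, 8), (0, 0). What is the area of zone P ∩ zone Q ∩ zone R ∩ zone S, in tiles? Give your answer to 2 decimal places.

8.88

The intersection is the polygon with vertices (9.368,0.789), (8.5,0.5), (4,2), (5.5,4), (7.767,2.791).
By the shoelace formula its area is 8.88.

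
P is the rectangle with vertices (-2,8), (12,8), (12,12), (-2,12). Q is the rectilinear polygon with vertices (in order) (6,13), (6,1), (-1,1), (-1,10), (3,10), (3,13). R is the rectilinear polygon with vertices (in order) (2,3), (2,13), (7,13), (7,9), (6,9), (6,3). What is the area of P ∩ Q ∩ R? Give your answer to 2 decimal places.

14.00

The intersection is the polygon with vertices (6,9), (6,8), (2,8), (2,10), (3,10), (3,12), (6,12).
By the shoelace formula its area is 14.00.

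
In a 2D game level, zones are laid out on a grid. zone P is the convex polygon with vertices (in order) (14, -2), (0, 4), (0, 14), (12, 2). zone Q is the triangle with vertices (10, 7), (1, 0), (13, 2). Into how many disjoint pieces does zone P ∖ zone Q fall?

2

zone P ∖ zone Q splits into 2 disjoint pieces (area 10.5769, area 51.9589).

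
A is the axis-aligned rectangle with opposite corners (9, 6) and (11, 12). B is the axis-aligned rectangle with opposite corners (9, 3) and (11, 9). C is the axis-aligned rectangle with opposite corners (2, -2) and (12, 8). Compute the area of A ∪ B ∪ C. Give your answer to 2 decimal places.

By inclusion–exclusion:
Individual areas: |A| = 12, |B| = 12, |C| = 100.
|A∩B|: x∈[9,11], y∈[6,9] → 2·3 = 6.
|A∩C|: x∈[9,11], y∈[6,8] → 2·2 = 4.
|B∩C|: x∈[9,11], y∈[3,8] → 2·5 = 10.
|A∩B∩C| = 4.
|A ∪ B ∪ C| = 124 − 20 + 4 = 108.00.

108.00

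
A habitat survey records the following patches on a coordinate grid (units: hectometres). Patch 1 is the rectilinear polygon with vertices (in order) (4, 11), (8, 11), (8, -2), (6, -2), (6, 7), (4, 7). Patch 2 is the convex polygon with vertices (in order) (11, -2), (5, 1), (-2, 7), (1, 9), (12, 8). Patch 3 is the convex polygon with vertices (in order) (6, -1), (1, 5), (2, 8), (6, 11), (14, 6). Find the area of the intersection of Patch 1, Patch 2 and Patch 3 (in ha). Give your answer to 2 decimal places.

The intersection is the polygon with vertices (6,0.5), (6,7), (4,7), (4,8.727), (8,8.364), (8,0.75), (7.091,-0.045).
By the shoelace formula its area is 19.61.

19.61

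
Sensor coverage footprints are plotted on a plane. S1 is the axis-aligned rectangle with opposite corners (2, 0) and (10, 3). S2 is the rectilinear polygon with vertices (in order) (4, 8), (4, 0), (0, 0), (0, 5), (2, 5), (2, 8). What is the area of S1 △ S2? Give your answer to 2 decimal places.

|S1| = 24, |S2| = 26, |S1∩S2| = 6.
|S1 △ S2| = |S1| + |S2| − 2·|S1∩S2| = 24 + 26 − 12 = 38.00.

38.00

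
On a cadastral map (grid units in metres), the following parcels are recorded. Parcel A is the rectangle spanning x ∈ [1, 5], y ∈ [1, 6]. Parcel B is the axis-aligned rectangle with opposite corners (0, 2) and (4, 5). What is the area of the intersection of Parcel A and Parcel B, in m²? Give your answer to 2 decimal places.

9.00

|Parcel A∩Parcel B|: x∈[1,4], y∈[2,5] → 3·3 = 9.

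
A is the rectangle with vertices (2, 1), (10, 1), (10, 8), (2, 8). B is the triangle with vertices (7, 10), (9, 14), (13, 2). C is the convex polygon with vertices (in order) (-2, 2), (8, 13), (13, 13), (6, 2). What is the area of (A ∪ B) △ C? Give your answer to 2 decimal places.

|A ∪ B| = 74.5.
|(A ∪ B) ∩ C| = 45.6541.
|(A ∪ B) △ C| = 74.5 + 71.5 − 91.3081 = 54.69.

54.69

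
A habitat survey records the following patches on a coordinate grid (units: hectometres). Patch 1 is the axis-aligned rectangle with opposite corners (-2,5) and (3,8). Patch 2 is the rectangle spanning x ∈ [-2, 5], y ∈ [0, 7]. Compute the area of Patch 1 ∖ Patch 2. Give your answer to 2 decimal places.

5.00

|Patch 1∩Patch 2|: x∈[-2,3], y∈[5,7] → 5·2 = 10.
|Patch 1| = 15.
|Patch 1 ∖ Patch 2| = |Patch 1| − |Patch 1∩Patch 2| = 15 − 10 = 5.00.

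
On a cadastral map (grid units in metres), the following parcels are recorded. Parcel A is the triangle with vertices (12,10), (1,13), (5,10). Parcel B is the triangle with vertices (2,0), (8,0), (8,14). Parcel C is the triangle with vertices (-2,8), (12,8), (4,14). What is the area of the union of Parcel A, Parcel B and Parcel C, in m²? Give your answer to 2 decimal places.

79.69

By inclusion–exclusion:
Individual areas: |Parcel A| = 10.5, |Parcel B| = 42, |Parcel C| = 42.
|Parcel A∩Parcel B| = 1.8049.
|Parcel A∩Parcel C| = 8.5476.
|Parcel B∩Parcel C| = 6.2548.
|Parcel A∩Parcel B∩Parcel C| = 1.7962.
|Parcel A ∪ Parcel B ∪ Parcel C| = 94.5 − 16.6073 + 1.7962 = 79.69.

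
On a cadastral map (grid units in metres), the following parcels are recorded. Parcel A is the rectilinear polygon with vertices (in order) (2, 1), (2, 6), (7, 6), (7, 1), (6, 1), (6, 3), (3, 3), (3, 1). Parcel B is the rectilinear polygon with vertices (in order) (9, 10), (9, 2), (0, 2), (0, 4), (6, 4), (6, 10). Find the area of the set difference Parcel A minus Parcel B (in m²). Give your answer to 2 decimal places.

|Parcel A| = 19, |Parcel A∩Parcel B| = 9.
|Parcel A ∖ Parcel B| = |Parcel A| − |Parcel A∩Parcel B| = 19 − 9 = 10.00.

10.00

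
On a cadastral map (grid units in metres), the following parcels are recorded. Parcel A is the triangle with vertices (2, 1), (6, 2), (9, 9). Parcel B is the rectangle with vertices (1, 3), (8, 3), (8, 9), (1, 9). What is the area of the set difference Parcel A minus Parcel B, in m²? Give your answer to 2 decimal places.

5.06

|Parcel A| = 12.5, |Parcel A∩Parcel B| = 7.4405.
|Parcel A ∖ Parcel B| = |Parcel A| − |Parcel A∩Parcel B| = 12.5 − 7.4405 = 5.06.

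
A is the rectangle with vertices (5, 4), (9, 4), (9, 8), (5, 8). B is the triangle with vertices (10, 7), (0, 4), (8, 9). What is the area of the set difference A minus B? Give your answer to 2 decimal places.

9.01

|A| = 16, |A∩B| = 6.9875.
|A ∖ B| = |A| − |A∩B| = 16 − 6.9875 = 9.01.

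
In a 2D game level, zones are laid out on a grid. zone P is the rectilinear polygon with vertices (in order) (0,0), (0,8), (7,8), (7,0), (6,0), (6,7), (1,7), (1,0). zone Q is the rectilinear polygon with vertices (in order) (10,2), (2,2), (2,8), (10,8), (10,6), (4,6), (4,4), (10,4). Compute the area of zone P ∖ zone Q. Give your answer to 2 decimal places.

|zone P| = 21, |zone P∩zone Q| = 8.
|zone P ∖ zone Q| = |zone P| − |zone P∩zone Q| = 21 − 8 = 13.00.

13.00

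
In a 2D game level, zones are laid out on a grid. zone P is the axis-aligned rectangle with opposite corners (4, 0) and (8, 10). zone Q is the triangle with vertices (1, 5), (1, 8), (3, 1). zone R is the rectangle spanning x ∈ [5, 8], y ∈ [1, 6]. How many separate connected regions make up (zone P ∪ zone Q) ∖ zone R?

2

(zone P ∪ zone Q) ∖ zone R splits into 2 disjoint pieces (area 25, area 3).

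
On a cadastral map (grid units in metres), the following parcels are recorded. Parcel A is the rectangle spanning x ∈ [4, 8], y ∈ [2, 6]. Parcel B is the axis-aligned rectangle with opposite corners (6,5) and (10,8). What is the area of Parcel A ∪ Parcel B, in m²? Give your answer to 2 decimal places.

26.00

By inclusion–exclusion:
Individual areas: |Parcel A| = 16, |Parcel B| = 12.
|Parcel A∩Parcel B|: x∈[6,8], y∈[5,6] → 2·1 = 2.
|Parcel A ∪ Parcel B| = 28 − 2 = 26.00.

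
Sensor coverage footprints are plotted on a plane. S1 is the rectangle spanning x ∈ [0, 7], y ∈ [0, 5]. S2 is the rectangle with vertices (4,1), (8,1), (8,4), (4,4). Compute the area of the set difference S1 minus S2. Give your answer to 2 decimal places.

|S1∩S2|: x∈[4,7], y∈[1,4] → 3·3 = 9.
|S1| = 35.
|S1 ∖ S2| = |S1| − |S1∩S2| = 35 − 9 = 26.00.

26.00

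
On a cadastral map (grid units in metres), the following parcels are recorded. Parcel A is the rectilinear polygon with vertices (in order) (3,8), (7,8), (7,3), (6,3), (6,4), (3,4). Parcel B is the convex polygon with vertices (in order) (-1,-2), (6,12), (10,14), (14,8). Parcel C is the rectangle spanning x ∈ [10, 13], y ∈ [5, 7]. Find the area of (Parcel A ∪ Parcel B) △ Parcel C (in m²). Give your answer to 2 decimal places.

|Parcel A ∪ Parcel B| = 87.0833.
|(Parcel A ∪ Parcel B) ∩ Parcel C| = 2.0833.
|(Parcel A ∪ Parcel B) △ Parcel C| = 87.0833 + 6 − 4.1667 = 88.92.

88.92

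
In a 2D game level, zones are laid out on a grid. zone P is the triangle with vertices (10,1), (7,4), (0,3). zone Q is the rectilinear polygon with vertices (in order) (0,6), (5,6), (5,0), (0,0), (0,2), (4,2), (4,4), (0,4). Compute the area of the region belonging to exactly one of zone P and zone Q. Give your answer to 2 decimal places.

30.91

|zone P| = 12, |zone Q| = 22, |zone P∩zone Q| = 1.5429.
|zone P △ zone Q| = |zone P| + |zone Q| − 2·|zone P∩zone Q| = 12 + 22 − 3.0857 = 30.91.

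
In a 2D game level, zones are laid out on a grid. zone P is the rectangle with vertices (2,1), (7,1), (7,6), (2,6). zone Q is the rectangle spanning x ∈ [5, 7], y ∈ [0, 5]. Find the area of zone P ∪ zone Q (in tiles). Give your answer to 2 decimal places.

27.00

By inclusion–exclusion:
Individual areas: |zone P| = 25, |zone Q| = 10.
|zone P∩zone Q|: x∈[5,7], y∈[1,5] → 2·4 = 8.
|zone P ∪ zone Q| = 35 − 8 = 27.00.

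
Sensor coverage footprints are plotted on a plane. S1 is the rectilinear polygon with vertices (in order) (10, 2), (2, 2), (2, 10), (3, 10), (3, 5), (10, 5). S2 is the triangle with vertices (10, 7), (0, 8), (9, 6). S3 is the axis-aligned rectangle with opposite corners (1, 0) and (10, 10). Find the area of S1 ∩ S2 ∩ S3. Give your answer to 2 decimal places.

The intersection is the polygon with vertices (3,7.7), (3,7.333), (2,7.556), (2,7.8).
By the shoelace formula its area is 0.31.

0.31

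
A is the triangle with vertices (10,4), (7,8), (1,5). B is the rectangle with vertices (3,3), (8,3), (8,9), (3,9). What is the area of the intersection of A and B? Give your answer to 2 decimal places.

12.83

The intersection is the polygon with vertices (7,8), (8,6.667), (8,4.222), (3,4.778), (3,6).
By the shoelace formula its area is 12.83.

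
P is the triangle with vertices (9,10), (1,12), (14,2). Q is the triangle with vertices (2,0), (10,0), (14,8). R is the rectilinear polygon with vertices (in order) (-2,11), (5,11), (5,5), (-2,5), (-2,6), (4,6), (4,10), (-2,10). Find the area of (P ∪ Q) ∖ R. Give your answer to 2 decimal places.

53.16

|P ∪ Q| = 55.9055.
|(P ∪ Q) ∩ R| = 2.7423.
|(P ∪ Q) ∖ R| = 55.9055 − 2.7423 = 53.16.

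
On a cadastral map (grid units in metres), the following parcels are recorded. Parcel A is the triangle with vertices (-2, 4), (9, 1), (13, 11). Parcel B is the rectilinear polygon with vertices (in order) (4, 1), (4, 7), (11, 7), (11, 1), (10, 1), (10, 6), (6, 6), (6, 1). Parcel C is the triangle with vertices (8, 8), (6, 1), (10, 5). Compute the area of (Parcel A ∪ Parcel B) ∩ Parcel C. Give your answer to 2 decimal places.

9.83

|Parcel A ∪ Parcel B| = 66.9747.
|(Parcel A ∪ Parcel B) ∩ Parcel C| = 9.83.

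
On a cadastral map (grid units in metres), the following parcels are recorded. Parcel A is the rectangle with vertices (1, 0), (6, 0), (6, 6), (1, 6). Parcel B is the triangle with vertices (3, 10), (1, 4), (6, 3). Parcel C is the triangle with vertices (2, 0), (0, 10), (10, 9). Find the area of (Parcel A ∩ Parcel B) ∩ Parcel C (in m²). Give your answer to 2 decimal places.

The region (Parcel A ∩ Parcel B) ∩ Parcel C is the polygon with vertices (5.566,4.012), (4.868,3.226), (1.208,3.958), (1.125,4.375), (1.667,6), (4.714,6).
By the shoelace formula its area is 9.34.

9.34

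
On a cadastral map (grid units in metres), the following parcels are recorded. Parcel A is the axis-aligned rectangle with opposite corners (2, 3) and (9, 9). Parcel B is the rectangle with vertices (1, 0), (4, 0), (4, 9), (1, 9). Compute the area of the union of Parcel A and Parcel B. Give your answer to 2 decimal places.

57.00

By inclusion–exclusion:
Individual areas: |Parcel A| = 42, |Parcel B| = 27.
|Parcel A∩Parcel B|: x∈[2,4], y∈[3,9] → 2·6 = 12.
|Parcel A ∪ Parcel B| = 69 − 12 = 57.00.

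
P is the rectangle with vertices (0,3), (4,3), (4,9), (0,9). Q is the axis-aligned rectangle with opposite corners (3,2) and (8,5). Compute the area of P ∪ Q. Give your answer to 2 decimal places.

37.00

By inclusion–exclusion:
Individual areas: |P| = 24, |Q| = 15.
|P∩Q|: x∈[3,4], y∈[3,5] → 1·2 = 2.
|P ∪ Q| = 39 − 2 = 37.00.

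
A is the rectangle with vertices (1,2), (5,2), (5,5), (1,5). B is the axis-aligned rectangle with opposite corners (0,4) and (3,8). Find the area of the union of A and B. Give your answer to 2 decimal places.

By inclusion–exclusion:
Individual areas: |A| = 12, |B| = 12.
|A∩B|: x∈[1,3], y∈[4,5] → 2·1 = 2.
|A ∪ B| = 24 − 2 = 22.00.

22.00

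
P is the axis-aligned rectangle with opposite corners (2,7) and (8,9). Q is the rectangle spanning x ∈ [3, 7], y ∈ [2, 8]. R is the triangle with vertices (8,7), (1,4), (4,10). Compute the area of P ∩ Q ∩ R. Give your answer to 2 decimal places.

3.96

The intersection is the polygon with vertices (3,8), (6.667,8), (7,7.75), (7,7), (3,7).
By the shoelace formula its area is 3.96.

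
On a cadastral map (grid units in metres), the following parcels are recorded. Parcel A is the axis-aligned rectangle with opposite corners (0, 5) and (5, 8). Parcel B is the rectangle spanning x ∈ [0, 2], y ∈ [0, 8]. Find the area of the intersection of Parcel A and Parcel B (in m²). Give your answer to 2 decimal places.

|Parcel A∩Parcel B|: x∈[0,2], y∈[5,8] → 2·3 = 6.

6.00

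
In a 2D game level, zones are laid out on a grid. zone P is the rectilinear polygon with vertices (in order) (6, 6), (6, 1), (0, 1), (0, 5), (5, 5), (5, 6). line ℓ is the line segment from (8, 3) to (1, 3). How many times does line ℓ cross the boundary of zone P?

1

The segment meets the boundary at (6,3).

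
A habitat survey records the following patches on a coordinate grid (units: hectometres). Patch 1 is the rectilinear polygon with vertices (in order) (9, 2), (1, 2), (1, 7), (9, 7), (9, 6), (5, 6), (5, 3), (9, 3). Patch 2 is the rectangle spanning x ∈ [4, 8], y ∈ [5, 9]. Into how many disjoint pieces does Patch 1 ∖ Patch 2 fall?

Patch 1 ∖ Patch 2 splits into 2 disjoint pieces (area 22, area 1).

2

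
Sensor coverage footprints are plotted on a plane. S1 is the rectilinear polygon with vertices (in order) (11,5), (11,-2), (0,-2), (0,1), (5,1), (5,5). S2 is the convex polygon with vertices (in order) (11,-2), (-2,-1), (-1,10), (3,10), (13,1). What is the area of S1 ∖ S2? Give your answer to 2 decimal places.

|S1| = 57, |S1∩S2| = 49.6573.
|S1 ∖ S2| = |S1| − |S1∩S2| = 57 − 49.6573 = 7.34.

7.34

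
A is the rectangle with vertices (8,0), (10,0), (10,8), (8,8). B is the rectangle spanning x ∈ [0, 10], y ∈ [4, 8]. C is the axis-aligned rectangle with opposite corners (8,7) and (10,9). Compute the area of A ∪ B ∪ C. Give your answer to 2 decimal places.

50.00

By inclusion–exclusion:
Individual areas: |A| = 16, |B| = 40, |C| = 4.
|A∩B|: x∈[8,10], y∈[4,8] → 2·4 = 8.
|A∩C|: x∈[8,10], y∈[7,8] → 2·1 = 2.
|B∩C|: x∈[8,10], y∈[7,8] → 2·1 = 2.
|A∩B∩C| = 2.
|A ∪ B ∪ C| = 60 − 12 + 2 = 50.00.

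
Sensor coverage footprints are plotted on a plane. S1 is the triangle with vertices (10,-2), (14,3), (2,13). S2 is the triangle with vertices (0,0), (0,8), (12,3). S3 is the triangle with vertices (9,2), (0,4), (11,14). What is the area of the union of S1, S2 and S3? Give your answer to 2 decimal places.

By inclusion–exclusion:
Individual areas: |S1| = 50, |S2| = 48, |S3| = 56.
|S1∩S2| = 8.2353.
|S1∩S3| = 20.5703.
|S2∩S3| = 22.4136.
|S1∩S2∩S3| = 5.5193.
|S1 ∪ S2 ∪ S3| = 154 − 51.2192 + 5.5193 = 108.30.

108.30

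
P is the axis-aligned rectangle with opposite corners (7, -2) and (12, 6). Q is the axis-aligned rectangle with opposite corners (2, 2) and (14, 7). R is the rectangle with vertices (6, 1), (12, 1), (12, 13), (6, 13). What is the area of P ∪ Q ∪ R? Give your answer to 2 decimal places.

By inclusion–exclusion:
Individual areas: |P| = 40, |Q| = 60, |R| = 72.
|P∩Q|: x∈[7,12], y∈[2,6] → 5·4 = 20.
|P∩R|: x∈[7,12], y∈[1,6] → 5·5 = 25.
|Q∩R|: x∈[6,12], y∈[2,7] → 6·5 = 30.
|P∩Q∩R| = 20.
|P ∪ Q ∪ R| = 172 − 75 + 20 = 117.00.

117.00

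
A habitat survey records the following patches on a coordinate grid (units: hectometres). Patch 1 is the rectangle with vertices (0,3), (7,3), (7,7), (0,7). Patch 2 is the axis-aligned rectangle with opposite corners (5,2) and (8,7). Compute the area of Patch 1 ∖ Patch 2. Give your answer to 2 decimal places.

20.00

|Patch 1∩Patch 2|: x∈[5,7], y∈[3,7] → 2·4 = 8.
|Patch 1| = 28.
|Patch 1 ∖ Patch 2| = |Patch 1| − |Patch 1∩Patch 2| = 28 − 8 = 20.00.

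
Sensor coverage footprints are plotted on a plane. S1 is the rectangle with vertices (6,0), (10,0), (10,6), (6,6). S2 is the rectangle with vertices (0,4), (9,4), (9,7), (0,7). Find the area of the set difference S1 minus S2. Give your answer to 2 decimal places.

18.00

|S1∩S2|: x∈[6,9], y∈[4,6] → 3·2 = 6.
|S1| = 24.
|S1 ∖ S2| = |S1| − |S1∩S2| = 24 − 6 = 18.00.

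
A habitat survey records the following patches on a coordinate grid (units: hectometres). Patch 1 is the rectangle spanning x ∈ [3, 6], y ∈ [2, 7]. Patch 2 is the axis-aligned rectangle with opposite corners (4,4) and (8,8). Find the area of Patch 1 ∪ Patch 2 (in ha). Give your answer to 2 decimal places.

By inclusion–exclusion:
Individual areas: |Patch 1| = 15, |Patch 2| = 16.
|Patch 1∩Patch 2|: x∈[4,6], y∈[4,7] → 2·3 = 6.
|Patch 1 ∪ Patch 2| = 31 − 6 = 25.00.

25.00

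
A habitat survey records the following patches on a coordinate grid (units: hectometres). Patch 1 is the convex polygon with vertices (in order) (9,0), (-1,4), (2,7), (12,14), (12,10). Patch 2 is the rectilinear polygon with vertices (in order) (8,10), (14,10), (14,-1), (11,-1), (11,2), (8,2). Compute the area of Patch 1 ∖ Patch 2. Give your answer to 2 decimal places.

64.10

|Patch 1| = 86.5, |Patch 1∩Patch 2| = 22.4.
|Patch 1 ∖ Patch 2| = |Patch 1| − |Patch 1∩Patch 2| = 86.5 − 22.4 = 64.10.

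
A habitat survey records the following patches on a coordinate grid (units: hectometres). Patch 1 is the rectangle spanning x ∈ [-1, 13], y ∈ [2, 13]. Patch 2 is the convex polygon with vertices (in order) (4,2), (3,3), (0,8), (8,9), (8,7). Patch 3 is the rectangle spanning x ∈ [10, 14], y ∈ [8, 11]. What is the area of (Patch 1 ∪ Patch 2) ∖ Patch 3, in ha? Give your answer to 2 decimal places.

145.00

|Patch 1 ∪ Patch 2| = 154.
|(Patch 1 ∪ Patch 2) ∩ Patch 3| = 9.
|(Patch 1 ∪ Patch 2) ∖ Patch 3| = 154 − 9 = 145.00.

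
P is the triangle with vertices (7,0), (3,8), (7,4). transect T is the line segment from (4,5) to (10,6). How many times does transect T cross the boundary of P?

2

The segment meets the boundary at (5.714,5.286), (4.462,5.077).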